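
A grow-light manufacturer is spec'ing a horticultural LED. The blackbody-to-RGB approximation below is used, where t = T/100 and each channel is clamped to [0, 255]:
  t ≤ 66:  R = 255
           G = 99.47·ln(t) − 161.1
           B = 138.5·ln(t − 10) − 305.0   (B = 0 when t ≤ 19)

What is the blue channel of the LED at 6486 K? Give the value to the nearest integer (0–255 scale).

t = 6486/100 = 64.86; the t ≤ 66 branch applies.
B = 138.5·ln(64.86 − 10) − 305.0 = 138.5·ln 54.86 − 305.0 = 138.5·4.0048 − 305.0 = 249.663.
Rounded: 250.

250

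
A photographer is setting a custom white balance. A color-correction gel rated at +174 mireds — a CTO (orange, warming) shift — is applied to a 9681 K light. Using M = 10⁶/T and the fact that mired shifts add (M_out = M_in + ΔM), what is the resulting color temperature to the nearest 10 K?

M_in = 10⁶/9681 = 103.30 mireds.
M_out = 103.30 + (+174) = 277.30 mireds.
T_out = 10⁶/277.30 = 3606.3 K → 3610 K.

3610 K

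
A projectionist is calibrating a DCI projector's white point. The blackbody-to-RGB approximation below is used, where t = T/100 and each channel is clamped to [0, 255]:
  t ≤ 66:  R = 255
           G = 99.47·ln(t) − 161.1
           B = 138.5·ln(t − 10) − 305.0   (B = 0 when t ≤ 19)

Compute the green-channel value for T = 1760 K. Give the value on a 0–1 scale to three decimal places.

0.487

t = 1760/100 = 17.6; the t ≤ 66 branch applies.
G = 99.47·ln 17.6 − 161.1 = 99.47·2.8679 − 161.1 = 124.170.
On a 0–1 scale: 124.170/255 = 0.4869 → 0.487.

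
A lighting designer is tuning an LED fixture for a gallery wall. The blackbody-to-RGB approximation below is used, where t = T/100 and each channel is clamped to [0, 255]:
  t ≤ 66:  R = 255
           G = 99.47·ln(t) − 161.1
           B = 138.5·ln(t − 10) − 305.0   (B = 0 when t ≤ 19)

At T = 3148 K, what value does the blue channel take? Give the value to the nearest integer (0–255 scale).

t = 3148/100 = 31.48; the t ≤ 66 branch applies.
B = 138.5·ln(31.48 − 10) − 305.0 = 138.5·ln 21.48 − 305.0 = 138.5·3.0671 − 305.0 = 119.796.
Rounded: 120.

120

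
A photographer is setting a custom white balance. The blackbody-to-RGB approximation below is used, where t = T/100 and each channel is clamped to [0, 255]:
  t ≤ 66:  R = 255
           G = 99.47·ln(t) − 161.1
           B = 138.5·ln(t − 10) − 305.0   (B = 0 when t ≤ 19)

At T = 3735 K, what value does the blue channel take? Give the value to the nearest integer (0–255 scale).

153

t = 3735/100 = 37.35; the t ≤ 66 branch applies.
B = 138.5·ln(37.35 − 10) − 305.0 = 138.5·ln 27.35 − 305.0 = 138.5·3.3087 − 305.0 = 153.257.
Rounded: 153.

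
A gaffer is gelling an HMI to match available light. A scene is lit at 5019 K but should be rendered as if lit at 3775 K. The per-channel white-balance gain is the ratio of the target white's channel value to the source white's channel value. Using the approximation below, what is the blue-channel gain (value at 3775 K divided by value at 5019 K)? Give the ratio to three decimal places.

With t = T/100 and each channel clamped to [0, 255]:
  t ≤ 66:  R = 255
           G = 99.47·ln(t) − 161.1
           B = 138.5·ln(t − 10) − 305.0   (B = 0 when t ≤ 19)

At 5019 K (t = 50.19):
  B = 138.5·ln(50.19 − 10) − 305.0 = 138.5·ln 40.19 − 305.0 = 138.5·3.6936 − 305.0 = 206.566.
At 3775 K (t = 37.75):
  B = 138.5·ln(37.75 − 10) − 305.0 = 138.5·ln 27.75 − 305.0 = 138.5·3.3232 − 305.0 = 155.268.
Gain = 155.268 / 206.566 = 0.7517 → 0.752.

0.752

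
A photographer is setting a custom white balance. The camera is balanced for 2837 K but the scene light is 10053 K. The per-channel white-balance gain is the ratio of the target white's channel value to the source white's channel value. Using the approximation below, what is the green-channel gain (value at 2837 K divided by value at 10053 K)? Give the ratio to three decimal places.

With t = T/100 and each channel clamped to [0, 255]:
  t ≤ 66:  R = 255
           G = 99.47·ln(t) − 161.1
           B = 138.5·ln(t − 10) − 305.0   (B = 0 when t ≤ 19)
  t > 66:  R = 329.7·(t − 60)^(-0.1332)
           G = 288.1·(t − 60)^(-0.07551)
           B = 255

0.788

At 10053 K (t = 100.53):
  G = 288.1·(100.53 − 60)^(-0.07551) = 288.1·40.53^(-0.07551) = 288.1·0.75613 = 217.841.
At 2837 K (t = 28.37):
  G = 99.47·ln 28.37 − 161.1 = 99.47·3.3453 − 161.1 = 171.660.
Gain = 171.660 / 217.841 = 0.7880 → 0.788.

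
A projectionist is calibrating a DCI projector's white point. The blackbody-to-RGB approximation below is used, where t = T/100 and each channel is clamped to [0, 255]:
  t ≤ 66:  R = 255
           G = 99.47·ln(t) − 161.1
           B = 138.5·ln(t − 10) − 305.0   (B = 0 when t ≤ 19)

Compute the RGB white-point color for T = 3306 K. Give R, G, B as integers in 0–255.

R=255, G=187, B=130

t = 3306/100 = 33.06; the t ≤ 66 branch applies.
R = 255 by definition for t ≤ 66.
G = 99.47·ln 33.06 − 161.1 = 99.47·3.4983 − 161.1 = 186.878.
B = 138.5·ln(33.06 − 10) − 305.0 = 138.5·ln 23.06 − 305.0 = 138.5·3.1381 − 305.0 = 129.627.
Rounded: (255, 187, 130).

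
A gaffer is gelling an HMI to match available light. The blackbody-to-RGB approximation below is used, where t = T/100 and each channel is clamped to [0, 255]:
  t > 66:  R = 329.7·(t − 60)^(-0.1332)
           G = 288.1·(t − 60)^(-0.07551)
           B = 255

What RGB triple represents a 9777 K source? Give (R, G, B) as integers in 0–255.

t = 9777/100 = 97.77; the t > 66 branch applies.
R = 329.7·(97.77 − 60)^(-0.1332) = 329.7·37.77^(-0.1332) = 329.7·0.61649 = 203.256.
G = 288.1·(97.77 − 60)^(-0.07551) = 288.1·37.77^(-0.07551) = 288.1·0.76017 = 219.004.
B = 255 by definition for t > 66.
Rounded: (203, 219, 255).

(203, 219, 255)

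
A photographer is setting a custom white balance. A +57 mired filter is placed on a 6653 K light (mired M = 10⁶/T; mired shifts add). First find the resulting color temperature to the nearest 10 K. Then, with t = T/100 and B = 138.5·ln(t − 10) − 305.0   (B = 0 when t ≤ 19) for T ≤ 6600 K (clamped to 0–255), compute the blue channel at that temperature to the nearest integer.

M_in = 10⁶/6653 = 150.31; M_out = 150.31 + (+57) = 207.31.
T_out = 10⁶/207.31 = 4823.7 K → 4820 K; t = 48.2.
B = 138.5·ln(48.2 − 10) − 305.0 = 138.5·ln 38.2 − 305.0 = 138.5·3.6428 − 305.0 = 199.533.
Rounded: 200.

200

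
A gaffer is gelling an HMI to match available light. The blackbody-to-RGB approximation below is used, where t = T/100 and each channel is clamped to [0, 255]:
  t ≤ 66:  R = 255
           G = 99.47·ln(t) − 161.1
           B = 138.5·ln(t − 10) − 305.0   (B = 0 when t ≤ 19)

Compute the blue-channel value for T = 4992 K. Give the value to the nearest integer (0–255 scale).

t = 4992/100 = 49.92; the t ≤ 66 branch applies.
B = 138.5·ln(49.92 − 10) − 305.0 = 138.5·ln 39.92 − 305.0 = 138.5·3.6869 − 305.0 = 205.633.
Rounded: 206.

206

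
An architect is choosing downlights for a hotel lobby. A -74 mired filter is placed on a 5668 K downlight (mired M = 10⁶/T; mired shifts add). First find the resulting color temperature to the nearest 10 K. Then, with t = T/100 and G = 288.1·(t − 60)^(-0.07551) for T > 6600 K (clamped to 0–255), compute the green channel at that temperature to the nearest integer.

M_in = 10⁶/5668 = 176.43; M_out = 176.43 + (-74) = 102.43.
T_out = 10⁶/102.43 = 9762.9 K → 9760 K; t = 97.6.
G = 288.1·(97.6 − 60)^(-0.07551) = 288.1·37.6^(-0.07551) = 288.1·0.76043 = 219.079.
Rounded: 219.

219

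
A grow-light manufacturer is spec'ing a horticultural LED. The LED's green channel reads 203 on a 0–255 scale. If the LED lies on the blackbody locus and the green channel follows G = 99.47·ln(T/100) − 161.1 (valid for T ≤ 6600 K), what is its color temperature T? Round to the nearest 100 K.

ln t = (203 + 161.1) / 99.47 = 3.6604.
t = e^3.6604 = 38.877.
T = 100·t = 3888 K → 3900 K to the nearest 100 K.

3900 K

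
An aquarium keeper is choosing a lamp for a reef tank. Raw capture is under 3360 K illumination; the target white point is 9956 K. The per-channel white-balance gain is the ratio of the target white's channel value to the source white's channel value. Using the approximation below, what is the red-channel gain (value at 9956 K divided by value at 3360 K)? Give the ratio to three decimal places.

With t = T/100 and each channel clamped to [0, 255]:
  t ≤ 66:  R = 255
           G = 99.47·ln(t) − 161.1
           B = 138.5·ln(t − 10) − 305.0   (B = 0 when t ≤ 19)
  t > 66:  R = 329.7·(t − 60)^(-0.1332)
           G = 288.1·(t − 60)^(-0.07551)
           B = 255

At 3360 K (t = 33.6):
  R = 255 by definition for t ≤ 66.
At 9956 K (t = 99.56):
  R = 329.7·(99.56 − 60)^(-0.1332) = 329.7·39.56^(-0.1332) = 329.7·0.61270 = 202.006.
Gain = 202.006 / 255.000 = 0.7922 → 0.792.

0.792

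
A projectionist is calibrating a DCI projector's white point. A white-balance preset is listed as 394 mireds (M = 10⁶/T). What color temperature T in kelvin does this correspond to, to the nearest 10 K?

T = 10⁶ / 394 = 2538.07 K → 2540 K.

2540 K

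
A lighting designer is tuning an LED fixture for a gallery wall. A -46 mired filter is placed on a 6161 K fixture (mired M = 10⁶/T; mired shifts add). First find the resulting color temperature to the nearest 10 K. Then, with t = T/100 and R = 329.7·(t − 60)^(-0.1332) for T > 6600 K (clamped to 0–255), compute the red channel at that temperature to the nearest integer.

M_in = 10⁶/6161 = 162.31; M_out = 162.31 + (-46) = 116.31.
T_out = 10⁶/116.31 = 8597.6 K → 8600 K; t = 86.
R = 329.7·(86 − 60)^(-0.1332) = 329.7·26^(-0.1332) = 329.7·0.64793 = 213.621.
Rounded: 214.

214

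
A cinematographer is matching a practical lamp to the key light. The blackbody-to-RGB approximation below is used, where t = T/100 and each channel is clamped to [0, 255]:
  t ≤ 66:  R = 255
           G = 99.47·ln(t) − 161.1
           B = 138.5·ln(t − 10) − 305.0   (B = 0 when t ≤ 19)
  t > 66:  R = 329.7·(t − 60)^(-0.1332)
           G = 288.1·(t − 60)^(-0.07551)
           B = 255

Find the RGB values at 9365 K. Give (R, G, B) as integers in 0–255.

t = 9365/100 = 93.65; the t > 66 branch applies.
R = 329.7·(93.65 − 60)^(-0.1332) = 329.7·33.65^(-0.1332) = 329.7·0.62605 = 206.407.
G = 288.1·(93.65 − 60)^(-0.07551) = 288.1·33.65^(-0.07551) = 288.1·0.76683 = 220.923.
B = 255 by definition for t > 66.
Rounded: (206, 221, 255).

(206, 221, 255)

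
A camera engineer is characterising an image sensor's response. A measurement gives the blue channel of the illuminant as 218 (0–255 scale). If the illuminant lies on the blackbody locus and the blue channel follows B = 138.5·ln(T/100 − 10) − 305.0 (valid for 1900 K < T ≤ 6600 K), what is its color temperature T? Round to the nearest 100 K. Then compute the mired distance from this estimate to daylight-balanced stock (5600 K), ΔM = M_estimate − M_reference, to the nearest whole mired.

ln(t − 10) = (218 + 305.0) / 138.5 = 3.7762.
t − 10 = e^3.7762 = 43.649, so t = 53.649.
T = 100·t = 5365 K → 5400 K to the nearest 100 K.
M_estimate = 10⁶/5400 = 185.19; M_reference = 10⁶/5600 = 178.57.
ΔM = 185.19 − 178.57 = 6.61 → +7 mireds.

+7 mireds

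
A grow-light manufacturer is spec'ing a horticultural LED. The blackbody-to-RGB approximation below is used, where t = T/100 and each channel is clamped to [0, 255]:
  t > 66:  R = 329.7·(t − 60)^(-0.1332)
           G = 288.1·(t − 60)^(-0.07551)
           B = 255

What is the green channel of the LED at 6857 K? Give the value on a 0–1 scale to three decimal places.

0.961

t = 6857/100 = 68.57; the t > 66 branch applies.
G = 288.1·(68.57 − 60)^(-0.07551) = 288.1·8.57^(-0.07551) = 288.1·0.85026 = 244.959.
On a 0–1 scale: 244.959/255 = 0.9606 → 0.961.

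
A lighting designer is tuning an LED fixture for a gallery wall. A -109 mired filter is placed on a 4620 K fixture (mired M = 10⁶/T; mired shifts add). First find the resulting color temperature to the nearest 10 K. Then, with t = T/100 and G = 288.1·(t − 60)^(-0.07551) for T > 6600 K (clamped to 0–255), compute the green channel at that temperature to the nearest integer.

221

M_in = 10⁶/4620 = 216.45; M_out = 216.45 + (-109) = 107.45.
T_out = 10⁶/107.45 = 9306.6 K → 9310 K; t = 93.1.
G = 288.1·(93.1 − 60)^(-0.07551) = 288.1·33.1^(-0.07551) = 288.1·0.76778 = 221.198.
Rounded: 221.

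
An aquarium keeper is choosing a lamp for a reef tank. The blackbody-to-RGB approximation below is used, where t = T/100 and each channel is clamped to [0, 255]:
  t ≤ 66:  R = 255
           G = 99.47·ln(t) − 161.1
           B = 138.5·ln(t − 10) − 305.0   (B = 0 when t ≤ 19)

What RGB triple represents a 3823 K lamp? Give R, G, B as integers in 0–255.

t = 3823/100 = 38.23; the t ≤ 66 branch applies.
R = 255 by definition for t ≤ 66.
G = 99.47·ln 38.23 − 161.1 = 99.47·3.6436 − 161.1 = 201.331.
B = 138.5·ln(38.23 − 10) − 305.0 = 138.5·ln 28.23 − 305.0 = 138.5·3.3404 − 305.0 = 157.643.
Rounded: (255, 201, 158).

R=255, G=201, B=158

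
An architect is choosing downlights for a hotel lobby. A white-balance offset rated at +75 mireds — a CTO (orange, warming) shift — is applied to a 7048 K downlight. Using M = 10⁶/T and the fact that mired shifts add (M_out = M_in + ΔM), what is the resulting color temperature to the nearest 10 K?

4610 K

M_in = 10⁶/7048 = 141.88 mireds.
M_out = 141.88 + (+75) = 216.88 mireds.
T_out = 10⁶/216.88 = 4610.8 K → 4610 K.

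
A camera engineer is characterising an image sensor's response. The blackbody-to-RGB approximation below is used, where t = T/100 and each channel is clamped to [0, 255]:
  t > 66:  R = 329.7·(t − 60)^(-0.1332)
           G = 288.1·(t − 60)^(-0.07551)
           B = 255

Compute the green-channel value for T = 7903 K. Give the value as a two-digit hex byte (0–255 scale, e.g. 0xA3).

0xE7

t = 7903/100 = 79.03; the t > 66 branch applies.
G = 288.1·(79.03 − 60)^(-0.07551) = 288.1·19.03^(-0.07551) = 288.1·0.80055 = 230.639.
Rounded: 231; in hex, 0xE7.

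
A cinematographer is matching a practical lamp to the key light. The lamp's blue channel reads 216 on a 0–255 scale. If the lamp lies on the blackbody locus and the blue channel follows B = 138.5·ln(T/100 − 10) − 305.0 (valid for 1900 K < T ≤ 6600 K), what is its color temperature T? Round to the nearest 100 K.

5300 K

ln(t − 10) = (216 + 305.0) / 138.5 = 3.7617.
t − 10 = e^3.7617 = 43.023, so t = 53.023.
T = 100·t = 5302 K → 5300 K to the nearest 100 K.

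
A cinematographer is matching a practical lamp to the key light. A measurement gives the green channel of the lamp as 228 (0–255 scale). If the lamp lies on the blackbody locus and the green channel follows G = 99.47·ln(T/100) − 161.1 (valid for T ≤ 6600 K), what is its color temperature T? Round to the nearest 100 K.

ln t = (228 + 161.1) / 99.47 = 3.9117.
t = e^3.9117 = 49.985.
T = 100·t = 4999 K → 5000 K to the nearest 100 K.

5000 K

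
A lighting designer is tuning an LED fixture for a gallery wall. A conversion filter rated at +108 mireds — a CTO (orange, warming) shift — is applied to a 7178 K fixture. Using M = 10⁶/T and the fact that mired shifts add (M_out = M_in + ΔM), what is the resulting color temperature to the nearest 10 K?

M_in = 10⁶/7178 = 139.31 mireds.
M_out = 139.31 + (+108) = 247.31 mireds.
T_out = 10⁶/247.31 = 4043.4 K → 4040 K.

4040 K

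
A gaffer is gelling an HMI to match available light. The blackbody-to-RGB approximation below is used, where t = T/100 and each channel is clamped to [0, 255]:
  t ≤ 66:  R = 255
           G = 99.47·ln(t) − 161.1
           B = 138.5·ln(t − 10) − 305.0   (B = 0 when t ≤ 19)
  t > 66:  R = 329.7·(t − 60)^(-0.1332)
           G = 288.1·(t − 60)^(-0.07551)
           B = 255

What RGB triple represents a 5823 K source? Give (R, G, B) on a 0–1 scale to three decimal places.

t = 5823/100 = 58.23; the t ≤ 66 branch applies.
R = 255 by definition for t ≤ 66.
G = 99.47·ln 58.23 − 161.1 = 99.47·4.0644 − 161.1 = 243.186.
B = 138.5·ln(58.23 − 10) − 305.0 = 138.5·ln 48.23 − 305.0 = 138.5·3.8760 − 305.0 = 231.823.
Dividing each by 255: (1.0000, 0.9537, 0.9091) → (1.000, 0.954, 0.909).

(1.000, 0.954, 0.909)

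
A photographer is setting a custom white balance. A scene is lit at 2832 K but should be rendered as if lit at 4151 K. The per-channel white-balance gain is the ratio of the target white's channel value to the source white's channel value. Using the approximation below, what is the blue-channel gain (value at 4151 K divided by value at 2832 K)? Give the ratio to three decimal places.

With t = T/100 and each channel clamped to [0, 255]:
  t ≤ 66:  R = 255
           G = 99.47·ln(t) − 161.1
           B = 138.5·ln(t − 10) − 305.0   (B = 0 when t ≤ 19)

At 2832 K (t = 28.32):
  B = 138.5·ln(28.32 − 10) − 305.0 = 138.5·ln 18.32 − 305.0 = 138.5·2.9080 − 305.0 = 97.757.
At 4151 K (t = 41.51):
  B = 138.5·ln(41.51 − 10) − 305.0 = 138.5·ln 31.51 − 305.0 = 138.5·3.4503 − 305.0 = 172.867.
Gain = 172.867 / 97.757 = 1.7683 → 1.768.

1.768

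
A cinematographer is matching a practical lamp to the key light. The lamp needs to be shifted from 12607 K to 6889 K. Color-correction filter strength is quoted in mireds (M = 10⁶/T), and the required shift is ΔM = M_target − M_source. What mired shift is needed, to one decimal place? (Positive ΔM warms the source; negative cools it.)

M_source = 10⁶/12607 = 79.321; M_target = 10⁶/6889 = 145.159.
ΔM = 145.159 − 79.321 = 65.838 → +65.8 mireds, a warming shift.

+65.8 mireds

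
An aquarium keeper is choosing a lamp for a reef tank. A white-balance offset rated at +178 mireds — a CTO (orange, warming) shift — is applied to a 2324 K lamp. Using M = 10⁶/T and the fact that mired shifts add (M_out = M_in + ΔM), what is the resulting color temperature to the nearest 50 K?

1650 K

M_in = 10⁶/2324 = 430.29 mireds.
M_out = 430.29 + (+178) = 608.29 mireds.
T_out = 10⁶/608.29 = 1643.9 K → 1650 K.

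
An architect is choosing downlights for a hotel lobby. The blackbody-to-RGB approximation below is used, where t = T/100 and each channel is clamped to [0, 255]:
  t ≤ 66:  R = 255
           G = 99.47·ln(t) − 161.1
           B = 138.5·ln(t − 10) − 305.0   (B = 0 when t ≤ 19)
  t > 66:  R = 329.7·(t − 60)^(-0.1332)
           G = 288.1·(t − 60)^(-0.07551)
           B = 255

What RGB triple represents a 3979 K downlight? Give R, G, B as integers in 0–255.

t = 3979/100 = 39.79; the t ≤ 66 branch applies.
R = 255 by definition for t ≤ 66.
G = 99.47·ln 39.79 − 161.1 = 99.47·3.6836 − 161.1 = 205.309.
B = 138.5·ln(39.79 − 10) − 305.0 = 138.5·ln 29.79 − 305.0 = 138.5·3.3942 − 305.0 = 165.093.
Rounded: (255, 205, 165).

R=255, G=205, B=165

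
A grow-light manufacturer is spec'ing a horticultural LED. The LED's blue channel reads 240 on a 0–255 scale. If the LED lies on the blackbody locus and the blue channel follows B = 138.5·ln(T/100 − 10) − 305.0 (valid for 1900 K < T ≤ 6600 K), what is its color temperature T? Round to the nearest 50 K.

6100 K

ln(t − 10) = (240 + 305.0) / 138.5 = 3.9350.
t − 10 = e^3.9350 = 51.163, so t = 61.163.
T = 100·t = 6116 K → 6100 K to the nearest 50 K.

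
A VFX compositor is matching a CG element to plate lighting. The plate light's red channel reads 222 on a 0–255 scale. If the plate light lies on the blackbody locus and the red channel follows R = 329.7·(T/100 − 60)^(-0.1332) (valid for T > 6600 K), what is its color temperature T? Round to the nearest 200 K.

8000 K

(t − 60)^(-0.1332) = 222/329.7 = 0.67334.
t − 60 = 0.67334^(1/-0.1332) = 0.67334^(-7.508) = 19.478, so t = 79.478.
T = 100·t = 7948 K → 8000 K to the nearest 200 K.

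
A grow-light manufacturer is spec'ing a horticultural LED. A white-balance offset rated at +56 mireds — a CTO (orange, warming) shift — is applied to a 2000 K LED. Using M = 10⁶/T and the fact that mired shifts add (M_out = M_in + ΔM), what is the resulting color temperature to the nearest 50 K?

M_in = 10⁶/2000 = 500.00 mireds.
M_out = 500.00 + (+56) = 556.00 mireds.
T_out = 10⁶/556.00 = 1798.6 K → 1800 K.

1800 K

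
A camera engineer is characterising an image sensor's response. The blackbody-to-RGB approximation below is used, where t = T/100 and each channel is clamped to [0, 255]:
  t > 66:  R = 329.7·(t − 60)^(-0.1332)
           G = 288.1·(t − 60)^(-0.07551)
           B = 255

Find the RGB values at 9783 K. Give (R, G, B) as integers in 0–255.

t = 9783/100 = 97.83; the t > 66 branch applies.
R = 329.7·(97.83 − 60)^(-0.1332) = 329.7·37.83^(-0.1332) = 329.7·0.61636 = 203.213.
G = 288.1·(97.83 − 60)^(-0.07551) = 288.1·37.83^(-0.07551) = 288.1·0.76008 = 218.978.
B = 255 by definition for t > 66.
Rounded: (203, 219, 255).

(203, 219, 255)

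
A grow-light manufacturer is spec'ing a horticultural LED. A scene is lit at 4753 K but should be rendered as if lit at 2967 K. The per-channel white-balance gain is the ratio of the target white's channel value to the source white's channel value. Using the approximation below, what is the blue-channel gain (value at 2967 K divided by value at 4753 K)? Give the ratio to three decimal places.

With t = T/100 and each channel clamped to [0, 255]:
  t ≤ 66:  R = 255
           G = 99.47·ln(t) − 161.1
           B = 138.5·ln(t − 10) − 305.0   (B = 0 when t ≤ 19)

At 4753 K (t = 47.53):
  B = 138.5·ln(47.53 − 10) − 305.0 = 138.5·ln 37.53 − 305.0 = 138.5·3.6251 − 305.0 = 197.082.
At 2967 K (t = 29.67):
  B = 138.5·ln(29.67 − 10) − 305.0 = 138.5·ln 19.67 − 305.0 = 138.5·2.9791 − 305.0 = 107.605.
Gain = 107.605 / 197.082 = 0.5460 → 0.546.

0.546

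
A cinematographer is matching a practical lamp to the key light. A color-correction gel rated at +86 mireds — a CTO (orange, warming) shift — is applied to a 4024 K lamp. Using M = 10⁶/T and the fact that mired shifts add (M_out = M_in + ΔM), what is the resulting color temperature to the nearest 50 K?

M_in = 10⁶/4024 = 248.51 mireds.
M_out = 248.51 + (+86) = 334.51 mireds.
T_out = 10⁶/334.51 = 2989.5 K → 3000 K.

3000 K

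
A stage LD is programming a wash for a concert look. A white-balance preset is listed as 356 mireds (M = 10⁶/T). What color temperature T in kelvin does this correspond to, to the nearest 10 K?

2810 K

T = 10⁶ / 356 = 2808.99 K → 2810 K.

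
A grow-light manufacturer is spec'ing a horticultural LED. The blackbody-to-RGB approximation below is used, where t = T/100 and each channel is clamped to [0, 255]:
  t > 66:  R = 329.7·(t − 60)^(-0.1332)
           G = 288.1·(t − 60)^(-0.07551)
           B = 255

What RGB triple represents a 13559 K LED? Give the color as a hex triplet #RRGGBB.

#B9D0FF

t = 13559/100 = 135.59; the t > 66 branch applies.
R = 329.7·(135.59 − 60)^(-0.1332) = 329.7·75.59^(-0.1332) = 329.7·0.56207 = 185.314.
G = 288.1·(135.59 − 60)^(-0.07551) = 288.1·75.59^(-0.07551) = 288.1·0.72137 = 207.826.
B = 255 by definition for t > 66.
Rounded: (185, 208, 255).
In hex: #B9D0FF.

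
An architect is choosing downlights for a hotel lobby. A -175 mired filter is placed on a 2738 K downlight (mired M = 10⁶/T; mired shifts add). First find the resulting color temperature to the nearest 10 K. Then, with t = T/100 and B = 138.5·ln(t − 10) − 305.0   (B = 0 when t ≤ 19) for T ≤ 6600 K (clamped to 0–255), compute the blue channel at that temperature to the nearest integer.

215

M_in = 10⁶/2738 = 365.23; M_out = 365.23 + (-175) = 190.23.
T_out = 10⁶/190.23 = 5256.8 K → 5260 K; t = 52.6.
B = 138.5·ln(52.6 − 10) − 305.0 = 138.5·ln 42.6 − 305.0 = 138.5·3.7519 − 305.0 = 214.632.
Rounded: 215.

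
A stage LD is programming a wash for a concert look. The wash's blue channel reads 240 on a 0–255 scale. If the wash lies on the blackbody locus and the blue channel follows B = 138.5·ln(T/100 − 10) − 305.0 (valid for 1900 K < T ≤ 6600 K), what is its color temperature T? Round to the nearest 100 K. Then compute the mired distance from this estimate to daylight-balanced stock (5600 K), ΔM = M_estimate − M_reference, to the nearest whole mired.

ln(t − 10) = (240 + 305.0) / 138.5 = 3.9350.
t − 10 = e^3.9350 = 51.163, so t = 61.163.
T = 100·t = 6116 K → 6100 K to the nearest 100 K.
M_estimate = 10⁶/6100 = 163.93; M_reference = 10⁶/5600 = 178.57.
ΔM = 163.93 − 178.57 = -14.64 → -15 mireds.

-15 mireds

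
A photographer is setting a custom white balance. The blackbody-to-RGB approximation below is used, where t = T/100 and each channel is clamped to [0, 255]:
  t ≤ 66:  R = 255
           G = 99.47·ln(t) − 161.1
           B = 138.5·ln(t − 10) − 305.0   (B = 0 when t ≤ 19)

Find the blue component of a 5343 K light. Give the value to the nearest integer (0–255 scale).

t = 5343/100 = 53.43; the t ≤ 66 branch applies.
B = 138.5·ln(53.43 − 10) − 305.0 = 138.5·ln 43.43 − 305.0 = 138.5·3.7712 − 305.0 = 217.304.
Rounded: 217.

217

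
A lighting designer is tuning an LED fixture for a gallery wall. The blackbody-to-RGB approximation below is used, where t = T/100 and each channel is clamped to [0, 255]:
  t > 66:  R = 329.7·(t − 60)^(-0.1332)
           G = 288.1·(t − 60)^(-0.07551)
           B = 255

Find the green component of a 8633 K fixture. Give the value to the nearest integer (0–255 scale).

225

t = 8633/100 = 86.33; the t > 66 branch applies.
G = 288.1·(86.33 − 60)^(-0.07551) = 288.1·26.33^(-0.07551) = 288.1·0.78116 = 225.053.
Rounded: 225.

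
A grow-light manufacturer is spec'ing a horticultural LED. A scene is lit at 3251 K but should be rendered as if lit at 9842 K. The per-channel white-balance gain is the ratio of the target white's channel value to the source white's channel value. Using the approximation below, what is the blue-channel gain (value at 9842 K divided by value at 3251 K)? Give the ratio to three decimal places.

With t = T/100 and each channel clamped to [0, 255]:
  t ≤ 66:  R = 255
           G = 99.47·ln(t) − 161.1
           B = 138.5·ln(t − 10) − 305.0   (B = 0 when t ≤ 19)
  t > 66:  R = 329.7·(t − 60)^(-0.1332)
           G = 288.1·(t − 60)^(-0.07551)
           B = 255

2.019

At 3251 K (t = 32.51):
  B = 138.5·ln(32.51 − 10) − 305.0 = 138.5·ln 22.51 − 305.0 = 138.5·3.1140 − 305.0 = 126.283.
At 9842 K (t = 98.42):
  B = 255 by definition for t > 66.
Gain = 255.000 / 126.283 = 2.0193 → 2.019.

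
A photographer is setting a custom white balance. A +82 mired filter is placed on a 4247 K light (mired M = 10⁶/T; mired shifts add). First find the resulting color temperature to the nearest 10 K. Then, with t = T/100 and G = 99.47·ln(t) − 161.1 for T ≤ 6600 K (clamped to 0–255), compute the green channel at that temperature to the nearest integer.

182

M_in = 10⁶/4247 = 235.46; M_out = 235.46 + (+82) = 317.46.
T_out = 10⁶/317.46 = 3150.0 K → 3150 K; t = 31.5.
G = 99.47·ln 31.5 − 161.1 = 99.47·3.4500 − 161.1 = 182.070.
Rounded: 182.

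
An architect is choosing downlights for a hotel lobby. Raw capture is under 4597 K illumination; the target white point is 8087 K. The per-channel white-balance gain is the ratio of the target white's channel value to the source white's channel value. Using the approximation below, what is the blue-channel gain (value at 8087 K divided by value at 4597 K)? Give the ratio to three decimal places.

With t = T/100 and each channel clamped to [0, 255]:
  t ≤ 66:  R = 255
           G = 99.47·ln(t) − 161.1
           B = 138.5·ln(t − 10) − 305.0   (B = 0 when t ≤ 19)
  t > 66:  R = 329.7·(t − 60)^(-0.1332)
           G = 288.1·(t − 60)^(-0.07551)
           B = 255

At 4597 K (t = 45.97):
  B = 138.5·ln(45.97 − 10) − 305.0 = 138.5·ln 35.97 − 305.0 = 138.5·3.5827 − 305.0 = 191.202.
At 8087 K (t = 80.87):
  B = 255 by definition for t > 66.
Gain = 255.000 / 191.202 = 1.3337 → 1.334.

1.334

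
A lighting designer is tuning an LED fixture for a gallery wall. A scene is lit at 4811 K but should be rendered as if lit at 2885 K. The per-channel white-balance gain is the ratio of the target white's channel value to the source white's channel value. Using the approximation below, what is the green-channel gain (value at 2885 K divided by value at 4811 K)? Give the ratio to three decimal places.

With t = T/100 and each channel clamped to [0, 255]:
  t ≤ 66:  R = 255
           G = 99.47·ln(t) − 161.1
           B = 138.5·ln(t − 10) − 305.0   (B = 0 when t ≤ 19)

0.773

At 4811 K (t = 48.11):
  G = 99.47·ln 48.11 − 161.1 = 99.47·3.8735 − 161.1 = 224.196.
At 2885 K (t = 28.85):
  G = 99.47·ln 28.85 − 161.1 = 99.47·3.3621 − 161.1 = 173.329.
Gain = 173.329 / 224.196 = 0.7731 → 0.773.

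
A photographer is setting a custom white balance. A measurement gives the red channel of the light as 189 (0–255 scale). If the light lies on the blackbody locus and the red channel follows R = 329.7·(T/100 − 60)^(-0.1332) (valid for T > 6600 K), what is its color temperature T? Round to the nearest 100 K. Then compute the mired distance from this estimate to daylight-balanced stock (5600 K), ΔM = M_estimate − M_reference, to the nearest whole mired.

(t − 60)^(-0.1332) = 189/329.7 = 0.57325.
t − 60 = 0.57325^(1/-0.1332) = 0.57325^(-7.508) = 65.199, so t = 125.199.
T = 100·t = 12520 K → 12500 K to the nearest 100 K.
M_estimate = 10⁶/12500 = 80.00; M_reference = 10⁶/5600 = 178.57.
ΔM = 80.00 − 178.57 = -98.57 → -99 mireds.

-99 mireds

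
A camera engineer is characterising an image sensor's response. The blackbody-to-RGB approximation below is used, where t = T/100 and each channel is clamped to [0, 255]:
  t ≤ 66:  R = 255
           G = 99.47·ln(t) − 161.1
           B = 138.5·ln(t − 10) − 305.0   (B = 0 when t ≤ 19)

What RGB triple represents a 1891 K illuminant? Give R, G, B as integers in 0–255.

t = 1891/100 = 18.91; the t ≤ 66 branch applies.
R = 255 by definition for t ≤ 66.
G = 99.47·ln 18.91 − 161.1 = 99.47·2.9397 − 161.1 = 131.311.
t = 18.91 ≤ 19, so B = 0.
Rounded: (255, 131, 0).

R=255, G=131, B=0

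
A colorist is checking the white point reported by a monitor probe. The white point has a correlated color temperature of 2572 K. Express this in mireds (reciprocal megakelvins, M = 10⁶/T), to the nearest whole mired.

389 mireds

M = 10⁶ / 2572 = 388.802 → 389 mireds.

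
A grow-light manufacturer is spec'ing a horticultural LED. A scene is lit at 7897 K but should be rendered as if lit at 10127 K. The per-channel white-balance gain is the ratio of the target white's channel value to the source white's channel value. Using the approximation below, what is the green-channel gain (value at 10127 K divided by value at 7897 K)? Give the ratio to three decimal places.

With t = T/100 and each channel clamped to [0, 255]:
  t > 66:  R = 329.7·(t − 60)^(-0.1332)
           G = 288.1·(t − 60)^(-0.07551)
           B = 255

0.943

At 7897 K (t = 78.97):
  G = 288.1·(78.97 − 60)^(-0.07551) = 288.1·18.97^(-0.07551) = 288.1·0.80074 = 230.694.
At 10127 K (t = 101.27):
  G = 288.1·(101.27 − 60)^(-0.07551) = 288.1·41.27^(-0.07551) = 288.1·0.75510 = 217.544.
Gain = 217.544 / 230.694 = 0.9430 → 0.943.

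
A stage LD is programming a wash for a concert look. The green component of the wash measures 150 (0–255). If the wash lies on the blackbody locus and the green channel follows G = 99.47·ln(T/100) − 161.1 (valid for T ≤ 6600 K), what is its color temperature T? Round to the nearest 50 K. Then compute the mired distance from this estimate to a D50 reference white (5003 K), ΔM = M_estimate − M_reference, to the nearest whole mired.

+235 mireds

ln t = (150 + 161.1) / 99.47 = 3.1276.
t = e^3.1276 = 22.819.
T = 100·t = 2282 K → 2300 K to the nearest 50 K.
M_estimate = 10⁶/2300 = 434.78; M_reference = 10⁶/5003 = 199.88.
ΔM = 434.78 − 199.88 = 234.90 → +235 mireds.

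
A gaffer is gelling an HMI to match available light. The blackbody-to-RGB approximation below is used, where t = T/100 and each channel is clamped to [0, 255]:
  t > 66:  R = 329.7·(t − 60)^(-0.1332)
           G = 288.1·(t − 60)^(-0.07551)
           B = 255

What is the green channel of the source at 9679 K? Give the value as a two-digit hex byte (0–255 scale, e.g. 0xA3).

0xDB

t = 9679/100 = 96.79; the t > 66 branch applies.
G = 288.1·(96.79 − 60)^(-0.07551) = 288.1·36.79^(-0.07551) = 288.1·0.76168 = 219.440.
Rounded: 219; in hex, 0xDB.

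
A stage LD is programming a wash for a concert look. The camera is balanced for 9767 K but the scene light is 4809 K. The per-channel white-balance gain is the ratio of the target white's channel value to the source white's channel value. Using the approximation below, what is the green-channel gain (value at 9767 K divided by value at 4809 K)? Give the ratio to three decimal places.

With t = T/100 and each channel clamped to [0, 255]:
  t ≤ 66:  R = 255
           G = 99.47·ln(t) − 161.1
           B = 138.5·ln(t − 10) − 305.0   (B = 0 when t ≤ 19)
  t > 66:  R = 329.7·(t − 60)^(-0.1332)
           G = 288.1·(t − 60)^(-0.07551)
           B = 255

0.977

At 4809 K (t = 48.09):
  G = 99.47·ln 48.09 − 161.1 = 99.47·3.8731 − 161.1 = 224.155.
At 9767 K (t = 97.67):
  G = 288.1·(97.67 − 60)^(-0.07551) = 288.1·37.67^(-0.07551) = 288.1·0.76032 = 219.048.
Gain = 219.048 / 224.155 = 0.9772 → 0.977.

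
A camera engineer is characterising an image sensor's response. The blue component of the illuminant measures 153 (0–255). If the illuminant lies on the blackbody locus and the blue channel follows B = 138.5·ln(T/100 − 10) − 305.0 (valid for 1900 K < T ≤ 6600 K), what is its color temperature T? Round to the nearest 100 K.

3700 K

ln(t − 10) = (153 + 305.0) / 138.5 = 3.3069.
t − 10 = e^3.3069 = 27.299, so t = 37.299.
T = 100·t = 3730 K → 3700 K to the nearest 100 K.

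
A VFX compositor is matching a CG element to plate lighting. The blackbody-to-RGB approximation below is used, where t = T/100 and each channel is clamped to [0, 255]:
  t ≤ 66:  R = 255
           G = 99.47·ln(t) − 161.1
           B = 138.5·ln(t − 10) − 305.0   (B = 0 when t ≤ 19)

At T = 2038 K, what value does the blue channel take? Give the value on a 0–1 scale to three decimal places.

0.075

t = 2038/100 = 20.38; the t ≤ 66 branch applies.
B = 138.5·ln(20.38 − 10) − 305.0 = 138.5·ln 10.38 − 305.0 = 138.5·2.3399 − 305.0 = 19.074.
On a 0–1 scale: 19.074/255 = 0.0748 → 0.075.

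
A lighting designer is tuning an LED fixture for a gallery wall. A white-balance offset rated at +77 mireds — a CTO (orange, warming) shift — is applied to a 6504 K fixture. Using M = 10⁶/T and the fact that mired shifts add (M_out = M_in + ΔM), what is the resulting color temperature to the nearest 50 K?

4350 K

M_in = 10⁶/6504 = 153.75 mireds.
M_out = 153.75 + (+77) = 230.75 mireds.
T_out = 10⁶/230.75 = 4333.7 K → 4350 K.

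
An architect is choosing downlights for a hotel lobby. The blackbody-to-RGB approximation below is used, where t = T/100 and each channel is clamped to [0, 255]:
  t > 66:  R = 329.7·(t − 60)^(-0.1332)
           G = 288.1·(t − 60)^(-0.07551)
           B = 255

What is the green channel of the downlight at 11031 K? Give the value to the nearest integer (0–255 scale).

t = 11031/100 = 110.31; the t > 66 branch applies.
G = 288.1·(110.31 − 60)^(-0.07551) = 288.1·50.31^(-0.07551) = 288.1·0.74389 = 214.314.
Rounded: 214.

214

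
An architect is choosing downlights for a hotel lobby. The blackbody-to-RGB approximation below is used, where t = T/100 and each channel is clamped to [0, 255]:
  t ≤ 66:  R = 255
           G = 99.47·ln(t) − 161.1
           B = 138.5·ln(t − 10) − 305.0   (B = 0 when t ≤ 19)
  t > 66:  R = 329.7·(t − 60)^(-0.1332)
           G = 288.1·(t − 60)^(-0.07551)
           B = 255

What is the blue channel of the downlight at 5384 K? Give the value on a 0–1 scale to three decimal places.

0.857

t = 5384/100 = 53.84; the t ≤ 66 branch applies.
B = 138.5·ln(53.84 − 10) − 305.0 = 138.5·ln 43.84 − 305.0 = 138.5·3.7805 − 305.0 = 218.606.
On a 0–1 scale: 218.606/255 = 0.8573 → 0.857.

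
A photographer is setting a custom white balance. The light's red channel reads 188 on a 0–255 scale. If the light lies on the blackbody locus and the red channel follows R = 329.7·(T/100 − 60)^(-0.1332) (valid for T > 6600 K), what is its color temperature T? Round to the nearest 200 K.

12800 K

(t − 60)^(-0.1332) = 188/329.7 = 0.57022.
t − 60 = 0.57022^(1/-0.1332) = 0.57022^(-7.508) = 67.848, so t = 127.848.
T = 100·t = 12785 K → 12800 K to the nearest 200 K.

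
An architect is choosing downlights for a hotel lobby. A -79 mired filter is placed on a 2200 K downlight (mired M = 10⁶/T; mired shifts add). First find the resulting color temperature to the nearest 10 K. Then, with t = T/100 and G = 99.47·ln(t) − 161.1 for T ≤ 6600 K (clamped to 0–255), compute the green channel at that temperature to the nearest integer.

M_in = 10⁶/2200 = 454.55; M_out = 454.55 + (-79) = 375.55.
T_out = 10⁶/375.55 = 2662.8 K → 2660 K; t = 26.6.
G = 99.47·ln 26.6 − 161.1 = 99.47·3.2809 − 161.1 = 165.252.
Rounded: 165.

165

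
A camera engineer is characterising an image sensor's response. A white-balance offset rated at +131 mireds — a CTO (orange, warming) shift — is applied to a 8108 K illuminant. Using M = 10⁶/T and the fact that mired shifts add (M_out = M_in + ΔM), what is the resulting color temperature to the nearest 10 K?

M_in = 10⁶/8108 = 123.33 mireds.
M_out = 123.33 + (+131) = 254.33 mireds.
T_out = 10⁶/254.33 = 3931.8 K → 3930 K.

3930 K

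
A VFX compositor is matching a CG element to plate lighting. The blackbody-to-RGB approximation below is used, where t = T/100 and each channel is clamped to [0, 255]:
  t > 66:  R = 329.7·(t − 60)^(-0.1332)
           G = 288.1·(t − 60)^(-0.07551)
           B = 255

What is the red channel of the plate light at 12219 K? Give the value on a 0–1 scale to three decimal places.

t = 12219/100 = 122.19; the t > 66 branch applies.
R = 329.7·(122.19 − 60)^(-0.1332) = 329.7·62.19^(-0.1332) = 329.7·0.57687 = 190.193.
On a 0–1 scale: 190.193/255 = 0.7459 → 0.746.

0.746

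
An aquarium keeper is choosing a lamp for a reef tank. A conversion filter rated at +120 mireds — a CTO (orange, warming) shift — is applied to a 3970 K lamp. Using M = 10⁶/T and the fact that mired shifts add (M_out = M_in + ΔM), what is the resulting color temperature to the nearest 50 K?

M_in = 10⁶/3970 = 251.89 mireds.
M_out = 251.89 + (+120) = 371.89 mireds.
T_out = 10⁶/371.89 = 2689.0 K → 2700 K.

2700 K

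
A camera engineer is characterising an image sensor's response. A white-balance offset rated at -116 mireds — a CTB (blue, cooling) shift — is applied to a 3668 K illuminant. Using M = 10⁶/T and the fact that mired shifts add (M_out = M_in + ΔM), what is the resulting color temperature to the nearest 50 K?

6400 K

M_in = 10⁶/3668 = 272.63 mireds.
M_out = 272.63 + (-116) = 156.63 mireds.
T_out = 10⁶/156.63 = 6384.5 K → 6400 K.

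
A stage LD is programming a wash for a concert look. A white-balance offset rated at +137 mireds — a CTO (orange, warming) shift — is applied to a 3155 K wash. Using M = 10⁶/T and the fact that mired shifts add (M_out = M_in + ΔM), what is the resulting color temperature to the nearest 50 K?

2200 K

M_in = 10⁶/3155 = 316.96 mireds.
M_out = 316.96 + (+137) = 453.96 mireds.
T_out = 10⁶/453.96 = 2202.9 K → 2200 K.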